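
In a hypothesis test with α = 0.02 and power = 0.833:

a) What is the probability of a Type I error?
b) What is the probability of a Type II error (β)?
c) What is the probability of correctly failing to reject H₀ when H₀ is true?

Answer: a) 0.02, b) 0.167, c) 0.98

Derivation:
a) Type I error probability = α = 0.02
b) Power = P(reject H₀ | H₁ true) = 1 - β = 0.833, so Type II error probability = β = 1 - Power = 0.167
c) P(fail to reject H₀ | H₀ true) = 1 - α = 0.98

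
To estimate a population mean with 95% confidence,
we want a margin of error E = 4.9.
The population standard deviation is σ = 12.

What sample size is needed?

Answer: n = 24

Derivation:
z_0.025 = 1.960
n = (z×σ/E)² = (1.960×12/4.9)²
n = 23.0400
Round up: n = 24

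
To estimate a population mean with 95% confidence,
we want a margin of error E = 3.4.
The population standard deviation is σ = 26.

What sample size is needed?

Answer: n = 225

Derivation:
z_0.025 = 1.960
n = (z×σ/E)² = (1.960×26/3.4)²
n = 224.6472
Round up: n = 225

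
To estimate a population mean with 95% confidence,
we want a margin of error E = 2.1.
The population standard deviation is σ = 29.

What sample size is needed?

Answer: n = 733

Derivation:
z_0.025 = 1.960
n = (z×σ/E)² = (1.960×29/2.1)²
n = 732.6044
Round up: n = 733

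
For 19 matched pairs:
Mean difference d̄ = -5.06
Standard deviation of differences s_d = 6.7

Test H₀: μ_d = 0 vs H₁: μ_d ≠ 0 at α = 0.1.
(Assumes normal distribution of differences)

Answer: t = -3.2919, reject H₀

Derivation:
df = n - 1 = 18
SE = s_d/√n = 6.7/√19 = 1.5371
t = d̄/SE = -5.06/1.5371 = -3.2919
Critical value: t_{0.05,18} = ±1.734
p-value ≈ 0.0041
Decision: reject H₀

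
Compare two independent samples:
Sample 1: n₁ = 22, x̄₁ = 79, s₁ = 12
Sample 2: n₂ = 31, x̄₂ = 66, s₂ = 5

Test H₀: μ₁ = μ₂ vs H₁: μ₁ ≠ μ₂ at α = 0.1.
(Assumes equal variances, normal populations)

Answer: t = 5.4210, reject H₀

Derivation:
Pooled variance: s²_p = [21×12² + 30×5²]/(51) = 74.0000
s_p = 8.6023
SE = s_p×√(1/n₁ + 1/n₂) = 8.6023×√(1/22 + 1/31) = 2.3981
t = (x̄₁ - x̄₂)/SE = (79 - 66)/2.3981 = 5.4210
df = 51, t-critical = ±1.675
Decision: reject H₀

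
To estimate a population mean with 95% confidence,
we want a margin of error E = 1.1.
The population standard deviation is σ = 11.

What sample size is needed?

z_0.025 = 1.960
n = (z×σ/E)² = (1.960×11/1.1)²
n = 384.1600
Round up: n = 385

Answer: n = 385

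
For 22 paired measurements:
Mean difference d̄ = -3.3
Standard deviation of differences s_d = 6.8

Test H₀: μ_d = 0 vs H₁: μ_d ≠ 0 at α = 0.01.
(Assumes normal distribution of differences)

df = n - 1 = 21
SE = s_d/√n = 6.8/√22 = 1.4498
t = d̄/SE = -3.3/1.4498 = -2.2762
Critical value: t_{0.005,21} = ±2.831
p-value ≈ 0.0334
Decision: fail to reject H₀

Answer: t = -2.2762, fail to reject H₀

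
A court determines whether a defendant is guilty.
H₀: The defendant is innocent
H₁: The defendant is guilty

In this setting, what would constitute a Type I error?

Answer: Convicting an innocent person

Derivation:
Type I error (α): Rejecting H₀ when H₀ is true
Type II error (β): Failing to reject H₀ when H₁ is true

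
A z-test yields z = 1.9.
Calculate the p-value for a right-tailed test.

For z = 1.9:
p = P(Z > 1.9) = 1 - Φ(1.9) = 0.0287

Answer: p-value ≈ 0.0287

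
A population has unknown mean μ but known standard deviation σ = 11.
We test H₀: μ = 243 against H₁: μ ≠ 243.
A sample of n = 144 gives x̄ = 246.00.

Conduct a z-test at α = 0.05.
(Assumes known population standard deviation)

Answer: z = 3.2726, reject H₀

Derivation:
Standard error: SE = σ/√n = 11/√144 = 0.9167
z-statistic: z = (x̄ - μ₀)/SE = (246.00 - 243)/0.9167 = 3.2726
Critical value: ±1.960
p-value = 0.0011
Decision: reject H₀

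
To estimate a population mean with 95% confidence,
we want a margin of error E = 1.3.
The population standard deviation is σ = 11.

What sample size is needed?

Answer: n = 276

Derivation:
z_0.025 = 1.960
n = (z×σ/E)² = (1.960×11/1.3)²
n = 275.0495
Round up: n = 276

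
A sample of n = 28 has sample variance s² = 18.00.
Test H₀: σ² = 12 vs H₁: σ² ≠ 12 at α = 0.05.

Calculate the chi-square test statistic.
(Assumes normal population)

df = n - 1 = 27
χ² = (n-1)s²/σ₀² = 27×18.00/12 = 40.5000
Critical values: χ²_{0.975,27} = 14.573, χ²_{0.025,27} = 43.195
Rejection region: χ² < 14.573 or χ² > 43.195
Decision: fail to reject H₀

Answer: χ² = 40.5000, fail to reject H₀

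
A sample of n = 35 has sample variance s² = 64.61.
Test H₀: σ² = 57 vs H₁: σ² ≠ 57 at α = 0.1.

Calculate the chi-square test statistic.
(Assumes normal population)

df = n - 1 = 34
χ² = (n-1)s²/σ₀² = 34×64.61/57 = 38.5393
Critical values: χ²_{0.95,34} = 21.664, χ²_{0.05,34} = 48.602
Rejection region: χ² < 21.664 or χ² > 48.602
Decision: fail to reject H₀

Answer: χ² = 38.5393, fail to reject H₀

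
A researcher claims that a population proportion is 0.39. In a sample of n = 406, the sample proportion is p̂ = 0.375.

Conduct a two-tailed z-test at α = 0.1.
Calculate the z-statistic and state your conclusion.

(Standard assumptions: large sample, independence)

H₀: p = 0.39, H₁: p ≠ 0.39
Standard error: SE = √(p₀(1-p₀)/n) = √(0.39×0.61/406) = 0.024207
z-statistic: z = (p̂ - p₀)/SE = (0.375 - 0.39)/0.024207 = -0.6197
Critical value: z_0.05 = ±1.645
p-value = 0.5355
Decision: fail to reject H₀ at α = 0.1

Answer: z = -0.6197, fail to reject H₀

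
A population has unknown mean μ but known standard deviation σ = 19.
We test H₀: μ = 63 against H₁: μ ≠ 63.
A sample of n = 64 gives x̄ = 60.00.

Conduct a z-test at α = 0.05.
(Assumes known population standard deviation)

Standard error: SE = σ/√n = 19/√64 = 2.3750
z-statistic: z = (x̄ - μ₀)/SE = (60.00 - 63)/2.3750 = -1.2632
Critical value: ±1.960
p-value = 0.2065
Decision: fail to reject H₀

Answer: z = -1.2632, fail to reject H₀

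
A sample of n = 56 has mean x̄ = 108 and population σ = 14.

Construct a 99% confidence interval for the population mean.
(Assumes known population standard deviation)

Answer: (103.1808, 112.8192)

Derivation:
Confidence level: 99%, α = 0.01
z_0.005 = 2.576
SE = σ/√n = 14/√56 = 1.8708
Margin of error = 2.576 × 1.8708 = 4.8192
CI: x̄ ± margin = 108 ± 4.8192
CI: (103.1808, 112.8192)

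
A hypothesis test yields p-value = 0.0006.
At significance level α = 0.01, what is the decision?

Compare p-value to α:
0.0006 < 0.01
Decision: reject H₀

Answer: reject H₀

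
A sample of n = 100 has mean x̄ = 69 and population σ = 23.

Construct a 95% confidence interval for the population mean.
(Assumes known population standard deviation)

Answer: (64.4920, 73.5080)

Derivation:
Confidence level: 95%, α = 0.05
z_0.025 = 1.960
SE = σ/√n = 23/√100 = 2.3000
Margin of error = 1.960 × 2.3000 = 4.5080
CI: x̄ ± margin = 69 ± 4.5080
CI: (64.4920, 73.5080)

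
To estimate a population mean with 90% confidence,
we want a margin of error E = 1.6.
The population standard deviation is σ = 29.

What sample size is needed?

z_0.05 = 1.645
n = (z×σ/E)² = (1.645×29/1.6)²
n = 888.9715
Round up: n = 889

Answer: n = 889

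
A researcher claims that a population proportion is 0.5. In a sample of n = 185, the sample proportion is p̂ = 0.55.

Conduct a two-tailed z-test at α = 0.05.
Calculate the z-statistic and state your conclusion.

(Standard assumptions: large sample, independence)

H₀: p = 0.5, H₁: p ≠ 0.5
Standard error: SE = √(p₀(1-p₀)/n) = √(0.5×0.5/185) = 0.036761
z-statistic: z = (p̂ - p₀)/SE = (0.55 - 0.5)/0.036761 = 1.3601
Critical value: z_0.025 = ±1.960
p-value = 0.1738
Decision: fail to reject H₀ at α = 0.05

Answer: z = 1.3601, fail to reject H₀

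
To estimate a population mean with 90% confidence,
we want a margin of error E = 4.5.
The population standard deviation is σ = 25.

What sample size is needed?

Answer: n = 84

Derivation:
z_0.05 = 1.645
n = (z×σ/E)² = (1.645×25/4.5)²
n = 83.5193
Round up: n = 84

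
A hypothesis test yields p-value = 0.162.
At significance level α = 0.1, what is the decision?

Compare p-value to α:
0.162 ≥ 0.1
Decision: fail to reject H₀

Answer: fail to reject H₀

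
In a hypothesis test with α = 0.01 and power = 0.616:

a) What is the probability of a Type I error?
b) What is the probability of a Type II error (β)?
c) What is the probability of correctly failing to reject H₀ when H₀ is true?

a) Type I error probability = α = 0.01
b) Power = P(reject H₀ | H₁ true) = 1 - β = 0.616, so Type II error probability = β = 1 - Power = 0.384
c) P(fail to reject H₀ | H₀ true) = 1 - α = 0.99

Answer: a) 0.01, b) 0.384, c) 0.99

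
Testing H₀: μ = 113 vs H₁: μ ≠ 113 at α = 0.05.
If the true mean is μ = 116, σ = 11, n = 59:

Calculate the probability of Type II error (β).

Answer: β ≈ 0.4464

Derivation:
SE = σ/√n = 11/√59 = 1.4321
Critical values: μ₀ ± z_0.025×SE = 113 ± 1.960×1.4321
Acceptance region: (110.1931, 115.8069)
Under H₁ (μ = 116): z_high = (115.8069 - 116)/1.4321 = -0.1348, z_low = (110.1931 - 116)/1.4321 = -4.0548
β = P(not reject | H₁) = Φ(-0.1348) - Φ(-4.0548) ≈ 0.4464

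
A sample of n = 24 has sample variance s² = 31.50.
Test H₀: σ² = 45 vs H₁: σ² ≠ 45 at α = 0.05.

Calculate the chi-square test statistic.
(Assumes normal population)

Answer: χ² = 16.1000, fail to reject H₀

Derivation:
df = n - 1 = 23
χ² = (n-1)s²/σ₀² = 23×31.50/45 = 16.1000
Critical values: χ²_{0.975,23} = 11.689, χ²_{0.025,23} = 38.076
Rejection region: χ² < 11.689 or χ² > 38.076
Decision: fail to reject H₀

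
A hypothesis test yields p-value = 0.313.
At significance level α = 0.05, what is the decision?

Compare p-value to α:
0.313 ≥ 0.05
Decision: fail to reject H₀

Answer: fail to reject H₀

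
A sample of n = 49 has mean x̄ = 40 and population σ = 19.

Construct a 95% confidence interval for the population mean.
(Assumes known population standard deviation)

Confidence level: 95%, α = 0.05
z_0.025 = 1.960
SE = σ/√n = 19/√49 = 2.7143
Margin of error = 1.960 × 2.7143 = 5.3200
CI: x̄ ± margin = 40 ± 5.3200
CI: (34.6800, 45.3200)

Answer: (34.6800, 45.3200)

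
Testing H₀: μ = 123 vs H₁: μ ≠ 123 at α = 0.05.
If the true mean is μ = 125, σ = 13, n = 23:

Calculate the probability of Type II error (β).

Answer: β ≈ 0.8857

Derivation:
SE = σ/√n = 13/√23 = 2.7107
Critical values: μ₀ ± z_0.025×SE = 123 ± 1.960×2.7107
Acceptance region: (117.6870, 128.3130)
Under H₁ (μ = 125): z_high = (128.3130 - 125)/2.7107 = 1.2222, z_low = (117.6870 - 125)/2.7107 = -2.6978
β = P(not reject | H₁) = Φ(1.2222) - Φ(-2.6978) ≈ 0.8857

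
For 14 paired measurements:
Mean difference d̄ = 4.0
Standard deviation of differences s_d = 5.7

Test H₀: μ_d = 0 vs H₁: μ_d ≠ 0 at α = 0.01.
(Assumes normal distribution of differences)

df = n - 1 = 13
SE = s_d/√n = 5.7/√14 = 1.5234
t = d̄/SE = 4.0/1.5234 = 2.6257
Critical value: t_{0.005,13} = ±3.012
p-value ≈ 0.0210
Decision: fail to reject H₀

Answer: t = 2.6257, fail to reject H₀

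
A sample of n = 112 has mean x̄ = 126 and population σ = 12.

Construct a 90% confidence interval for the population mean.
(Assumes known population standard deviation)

Answer: (124.1347, 127.8653)

Derivation:
Confidence level: 90%, α = 0.1
z_0.05 = 1.645
SE = σ/√n = 12/√112 = 1.1339
Margin of error = 1.645 × 1.1339 = 1.8653
CI: x̄ ± margin = 126 ± 1.8653
CI: (124.1347, 127.8653)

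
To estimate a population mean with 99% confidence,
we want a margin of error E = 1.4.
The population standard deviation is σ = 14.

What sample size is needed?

Answer: n = 664

Derivation:
z_0.005 = 2.576
n = (z×σ/E)² = (2.576×14/1.4)²
n = 663.5776
Round up: n = 664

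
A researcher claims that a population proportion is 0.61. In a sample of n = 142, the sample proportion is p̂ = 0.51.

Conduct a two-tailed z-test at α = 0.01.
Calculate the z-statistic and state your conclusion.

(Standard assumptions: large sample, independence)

H₀: p = 0.61, H₁: p ≠ 0.61
Standard error: SE = √(p₀(1-p₀)/n) = √(0.61×0.39/142) = 0.040931
z-statistic: z = (p̂ - p₀)/SE = (0.51 - 0.61)/0.040931 = -2.4431
Critical value: z_0.005 = ±2.576
p-value = 0.0146
Decision: fail to reject H₀ at α = 0.01

Answer: z = -2.4431, fail to reject H₀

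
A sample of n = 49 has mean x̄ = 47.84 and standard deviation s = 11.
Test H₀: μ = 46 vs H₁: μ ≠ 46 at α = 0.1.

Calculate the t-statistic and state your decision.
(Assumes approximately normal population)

df = n - 1 = 48
SE = s/√n = 11/√49 = 1.5714
t = (x̄ - μ₀)/SE = (47.84 - 46)/1.5714 = 1.1709
Critical value: t_{0.05,48} = ±1.677
p-value ≈ 0.2474
Decision: fail to reject H₀

Answer: t = 1.1709, fail to reject H₀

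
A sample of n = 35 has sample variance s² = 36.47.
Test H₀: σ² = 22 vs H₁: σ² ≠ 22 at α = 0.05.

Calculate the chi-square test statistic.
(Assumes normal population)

df = n - 1 = 34
χ² = (n-1)s²/σ₀² = 34×36.47/22 = 56.3627
Critical values: χ²_{0.975,34} = 19.806, χ²_{0.025,34} = 51.966
Rejection region: χ² < 19.806 or χ² > 51.966
Decision: reject H₀

Answer: χ² = 56.3627, reject H₀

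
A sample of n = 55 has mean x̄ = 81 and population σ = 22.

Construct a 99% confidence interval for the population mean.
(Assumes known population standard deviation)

Confidence level: 99%, α = 0.01
z_0.005 = 2.576
SE = σ/√n = 22/√55 = 2.9665
Margin of error = 2.576 × 2.9665 = 7.6417
CI: x̄ ± margin = 81 ± 7.6417
CI: (73.3583, 88.6417)

Answer: (73.3583, 88.6417)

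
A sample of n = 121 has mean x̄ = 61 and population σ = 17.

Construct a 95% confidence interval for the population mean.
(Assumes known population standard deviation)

Answer: (57.9708, 64.0292)

Derivation:
Confidence level: 95%, α = 0.05
z_0.025 = 1.960
SE = σ/√n = 17/√121 = 1.5455
Margin of error = 1.960 × 1.5455 = 3.0292
CI: x̄ ± margin = 61 ± 3.0292
CI: (57.9708, 64.0292)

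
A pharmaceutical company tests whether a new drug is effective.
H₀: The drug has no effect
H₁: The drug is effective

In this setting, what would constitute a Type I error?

Type I error (α): Rejecting H₀ when H₀ is true
Type II error (β): Failing to reject H₀ when H₁ is true

Answer: Concluding the drug is effective when it actually has no effect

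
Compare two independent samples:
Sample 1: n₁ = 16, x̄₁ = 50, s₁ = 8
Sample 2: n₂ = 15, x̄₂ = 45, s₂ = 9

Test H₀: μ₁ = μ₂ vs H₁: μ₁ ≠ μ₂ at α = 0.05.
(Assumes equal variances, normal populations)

Answer: t = 1.6372, fail to reject H₀

Derivation:
Pooled variance: s²_p = [15×8² + 14×9²]/(29) = 72.2069
s_p = 8.4975
SE = s_p×√(1/n₁ + 1/n₂) = 8.4975×√(1/16 + 1/15) = 3.0540
t = (x̄₁ - x̄₂)/SE = (50 - 45)/3.0540 = 1.6372
df = 29, t-critical = ±2.045
Decision: fail to reject H₀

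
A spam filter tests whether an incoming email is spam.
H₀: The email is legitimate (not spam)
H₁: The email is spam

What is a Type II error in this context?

Type I error (α): Rejecting H₀ when H₀ is true
Type II error (β): Failing to reject H₀ when H₁ is true

Answer: Letting a spam email through to the inbox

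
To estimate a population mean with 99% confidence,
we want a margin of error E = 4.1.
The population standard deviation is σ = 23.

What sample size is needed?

z_0.005 = 2.576
n = (z×σ/E)² = (2.576×23/4.1)²
n = 208.8236
Round up: n = 209

Answer: n = 209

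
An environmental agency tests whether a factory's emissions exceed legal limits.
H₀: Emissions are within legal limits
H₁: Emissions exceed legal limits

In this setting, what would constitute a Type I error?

Answer: Citing a compliant factory for excess emissions

Derivation:
Type I error (α): Rejecting H₀ when H₀ is true
Type II error (β): Failing to reject H₀ when H₁ is true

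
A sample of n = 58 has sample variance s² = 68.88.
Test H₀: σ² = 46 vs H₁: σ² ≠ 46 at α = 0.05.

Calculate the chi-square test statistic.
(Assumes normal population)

Answer: χ² = 85.3513, reject H₀

Derivation:
df = n - 1 = 57
χ² = (n-1)s²/σ₀² = 57×68.88/46 = 85.3513
Critical values: χ²_{0.975,57} = 38.027, χ²_{0.025,57} = 79.752
Rejection region: χ² < 38.027 or χ² > 79.752
Decision: reject H₀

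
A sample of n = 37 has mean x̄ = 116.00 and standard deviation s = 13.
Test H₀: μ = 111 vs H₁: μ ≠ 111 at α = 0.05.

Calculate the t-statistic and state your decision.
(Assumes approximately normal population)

df = n - 1 = 36
SE = s/√n = 13/√37 = 2.1372
t = (x̄ - μ₀)/SE = (116.00 - 111)/2.1372 = 2.3395
Critical value: t_{0.025,36} = ±2.028
p-value ≈ 0.0250
Decision: reject H₀

Answer: t = 2.3395, reject H₀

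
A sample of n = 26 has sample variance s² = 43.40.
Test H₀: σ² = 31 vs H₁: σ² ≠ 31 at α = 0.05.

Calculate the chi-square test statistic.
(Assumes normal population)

Answer: χ² = 35.0000, fail to reject H₀

Derivation:
df = n - 1 = 25
χ² = (n-1)s²/σ₀² = 25×43.40/31 = 35.0000
Critical values: χ²_{0.975,25} = 13.120, χ²_{0.025,25} = 40.646
Rejection region: χ² < 13.120 or χ² > 40.646
Decision: fail to reject H₀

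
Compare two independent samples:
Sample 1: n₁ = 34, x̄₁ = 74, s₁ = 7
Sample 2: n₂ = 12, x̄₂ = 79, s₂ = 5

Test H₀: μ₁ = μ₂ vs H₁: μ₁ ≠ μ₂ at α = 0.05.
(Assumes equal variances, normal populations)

Answer: t = -2.2709, reject H₀

Derivation:
Pooled variance: s²_p = [33×7² + 11×5²]/(44) = 43.0000
s_p = 6.5574
SE = s_p×√(1/n₁ + 1/n₂) = 6.5574×√(1/34 + 1/12) = 2.2018
t = (x̄₁ - x̄₂)/SE = (74 - 79)/2.2018 = -2.2709
df = 44, t-critical = ±2.015
Decision: reject H₀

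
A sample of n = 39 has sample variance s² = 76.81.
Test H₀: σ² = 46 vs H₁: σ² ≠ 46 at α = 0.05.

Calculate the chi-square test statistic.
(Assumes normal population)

Answer: χ² = 63.4517, reject H₀

Derivation:
df = n - 1 = 38
χ² = (n-1)s²/σ₀² = 38×76.81/46 = 63.4517
Critical values: χ²_{0.975,38} = 22.878, χ²_{0.025,38} = 56.896
Rejection region: χ² < 22.878 or χ² > 56.896
Decision: reject H₀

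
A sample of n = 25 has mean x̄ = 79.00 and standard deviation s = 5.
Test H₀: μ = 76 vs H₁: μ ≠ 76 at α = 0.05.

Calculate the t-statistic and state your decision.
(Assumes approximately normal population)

df = n - 1 = 24
SE = s/√n = 5/√25 = 1.0000
t = (x̄ - μ₀)/SE = (79.00 - 76)/1.0000 = 3.0000
Critical value: t_{0.025,24} = ±2.064
p-value ≈ 0.0062
Decision: reject H₀

Answer: t = 3.0000, reject H₀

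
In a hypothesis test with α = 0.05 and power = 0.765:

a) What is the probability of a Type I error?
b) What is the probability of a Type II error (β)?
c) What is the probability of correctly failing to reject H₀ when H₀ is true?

a) Type I error probability = α = 0.05
b) Power = P(reject H₀ | H₁ true) = 1 - β = 0.765, so Type II error probability = β = 1 - Power = 0.235
c) P(fail to reject H₀ | H₀ true) = 1 - α = 0.95

Answer: a) 0.05, b) 0.235, c) 0.95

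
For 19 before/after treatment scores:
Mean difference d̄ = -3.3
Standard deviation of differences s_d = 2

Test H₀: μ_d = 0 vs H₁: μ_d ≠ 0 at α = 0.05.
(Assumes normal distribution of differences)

Answer: t = -7.1927, reject H₀

Derivation:
df = n - 1 = 18
SE = s_d/√n = 2/√19 = 0.4588
t = d̄/SE = -3.3/0.4588 = -7.1927
Critical value: t_{0.025,18} = ±2.101
p-value < 0.0001
Decision: reject H₀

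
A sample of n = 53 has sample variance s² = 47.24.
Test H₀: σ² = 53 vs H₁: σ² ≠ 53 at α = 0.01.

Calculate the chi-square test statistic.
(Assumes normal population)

df = n - 1 = 52
χ² = (n-1)s²/σ₀² = 52×47.24/53 = 46.3487
Critical values: χ²_{0.995,52} = 29.481, χ²_{0.005,52} = 82.001
Rejection region: χ² < 29.481 or χ² > 82.001
Decision: fail to reject H₀

Answer: χ² = 46.3487, fail to reject H₀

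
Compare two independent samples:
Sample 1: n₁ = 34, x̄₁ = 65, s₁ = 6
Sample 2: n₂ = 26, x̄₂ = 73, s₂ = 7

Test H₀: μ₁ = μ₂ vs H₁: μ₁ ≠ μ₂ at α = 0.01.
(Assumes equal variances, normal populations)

Pooled variance: s²_p = [33×6² + 25×7²]/(58) = 41.6034
s_p = 6.4501
SE = s_p×√(1/n₁ + 1/n₂) = 6.4501×√(1/34 + 1/26) = 1.6804
t = (x̄₁ - x̄₂)/SE = (65 - 73)/1.6804 = -4.7608
df = 58, t-critical = ±2.663
Decision: reject H₀

Answer: t = -4.7608, reject H₀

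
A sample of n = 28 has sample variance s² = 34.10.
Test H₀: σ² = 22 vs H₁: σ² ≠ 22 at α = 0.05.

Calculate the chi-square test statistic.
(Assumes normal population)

Answer: χ² = 41.8500, fail to reject H₀

Derivation:
df = n - 1 = 27
χ² = (n-1)s²/σ₀² = 27×34.10/22 = 41.8500
Critical values: χ²_{0.975,27} = 14.573, χ²_{0.025,27} = 43.195
Rejection region: χ² < 14.573 or χ² > 43.195
Decision: fail to reject H₀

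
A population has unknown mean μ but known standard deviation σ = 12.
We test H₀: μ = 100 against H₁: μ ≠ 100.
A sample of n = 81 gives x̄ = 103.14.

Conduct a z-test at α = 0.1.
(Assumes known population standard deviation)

Standard error: SE = σ/√n = 12/√81 = 1.3333
z-statistic: z = (x̄ - μ₀)/SE = (103.14 - 100)/1.3333 = 2.3551
Critical value: ±1.645
p-value = 0.0185
Decision: reject H₀

Answer: z = 2.3551, reject H₀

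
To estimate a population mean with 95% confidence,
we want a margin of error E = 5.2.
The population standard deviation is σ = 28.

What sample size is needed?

z_0.025 = 1.960
n = (z×σ/E)² = (1.960×28/5.2)²
n = 111.3837
Round up: n = 112

Answer: n = 112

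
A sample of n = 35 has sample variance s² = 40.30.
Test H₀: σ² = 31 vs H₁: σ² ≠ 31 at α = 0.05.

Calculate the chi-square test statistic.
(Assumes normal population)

Answer: χ² = 44.2000, fail to reject H₀

Derivation:
df = n - 1 = 34
χ² = (n-1)s²/σ₀² = 34×40.30/31 = 44.2000
Critical values: χ²_{0.975,34} = 19.806, χ²_{0.025,34} = 51.966
Rejection region: χ² < 19.806 or χ² > 51.966
Decision: fail to reject H₀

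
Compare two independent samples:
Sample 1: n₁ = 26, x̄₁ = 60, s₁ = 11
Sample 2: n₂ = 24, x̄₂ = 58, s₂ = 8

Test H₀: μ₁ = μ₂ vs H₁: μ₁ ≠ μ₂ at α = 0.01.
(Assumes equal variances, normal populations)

Answer: t = 0.7300, fail to reject H₀

Derivation:
Pooled variance: s²_p = [25×11² + 23×8²]/(48) = 93.6875
s_p = 9.6792
SE = s_p×√(1/n₁ + 1/n₂) = 9.6792×√(1/26 + 1/24) = 2.7399
t = (x̄₁ - x̄₂)/SE = (60 - 58)/2.7399 = 0.7300
df = 48, t-critical = ±2.682
Decision: fail to reject H₀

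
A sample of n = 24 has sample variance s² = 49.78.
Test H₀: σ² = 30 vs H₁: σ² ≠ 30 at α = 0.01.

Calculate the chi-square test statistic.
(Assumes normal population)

df = n - 1 = 23
χ² = (n-1)s²/σ₀² = 23×49.78/30 = 38.1647
Critical values: χ²_{0.995,23} = 9.260, χ²_{0.005,23} = 44.181
Rejection region: χ² < 9.260 or χ² > 44.181
Decision: fail to reject H₀

Answer: χ² = 38.1647, fail to reject H₀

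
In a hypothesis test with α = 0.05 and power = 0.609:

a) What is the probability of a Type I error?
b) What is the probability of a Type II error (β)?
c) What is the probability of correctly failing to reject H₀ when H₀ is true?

Answer: a) 0.05, b) 0.391, c) 0.95

Derivation:
a) Type I error probability = α = 0.05
b) Power = P(reject H₀ | H₁ true) = 1 - β = 0.609, so Type II error probability = β = 1 - Power = 0.391
c) P(fail to reject H₀ | H₀ true) = 1 - α = 0.95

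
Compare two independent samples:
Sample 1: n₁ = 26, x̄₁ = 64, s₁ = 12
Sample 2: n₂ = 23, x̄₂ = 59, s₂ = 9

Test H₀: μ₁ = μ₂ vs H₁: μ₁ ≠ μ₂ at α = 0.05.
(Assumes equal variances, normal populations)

Pooled variance: s²_p = [25×12² + 22×9²]/(47) = 114.5106
s_p = 10.7010
SE = s_p×√(1/n₁ + 1/n₂) = 10.7010×√(1/26 + 1/23) = 3.0632
t = (x̄₁ - x̄₂)/SE = (64 - 59)/3.0632 = 1.6323
df = 47, t-critical = ±2.012
Decision: fail to reject H₀

Answer: t = 1.6323, fail to reject H₀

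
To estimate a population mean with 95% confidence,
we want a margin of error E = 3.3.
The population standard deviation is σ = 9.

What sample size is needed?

z_0.025 = 1.960
n = (z×σ/E)² = (1.960×9/3.3)²
n = 28.5739
Round up: n = 29

Answer: n = 29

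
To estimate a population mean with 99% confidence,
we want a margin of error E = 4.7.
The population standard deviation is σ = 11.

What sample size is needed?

Answer: n = 37

Derivation:
z_0.005 = 2.576
n = (z×σ/E)² = (2.576×11/4.7)²
n = 36.3481
Round up: n = 37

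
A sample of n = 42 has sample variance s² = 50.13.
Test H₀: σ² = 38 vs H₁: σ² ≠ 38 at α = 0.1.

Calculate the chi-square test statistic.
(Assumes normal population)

df = n - 1 = 41
χ² = (n-1)s²/σ₀² = 41×50.13/38 = 54.0876
Critical values: χ²_{0.95,41} = 27.326, χ²_{0.05,41} = 56.942
Rejection region: χ² < 27.326 or χ² > 56.942
Decision: fail to reject H₀

Answer: χ² = 54.0876, fail to reject H₀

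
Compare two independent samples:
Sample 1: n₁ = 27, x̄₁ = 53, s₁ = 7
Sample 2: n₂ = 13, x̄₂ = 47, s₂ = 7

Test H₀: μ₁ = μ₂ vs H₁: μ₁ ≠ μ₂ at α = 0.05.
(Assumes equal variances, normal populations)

Pooled variance: s²_p = [26×7² + 12×7²]/(38) = 49.0000
s_p = 7.0000
SE = s_p×√(1/n₁ + 1/n₂) = 7.0000×√(1/27 + 1/13) = 2.3631
t = (x̄₁ - x̄₂)/SE = (53 - 47)/2.3631 = 2.5390
df = 38, t-critical = ±2.024
Decision: reject H₀

Answer: t = 2.5390, reject H₀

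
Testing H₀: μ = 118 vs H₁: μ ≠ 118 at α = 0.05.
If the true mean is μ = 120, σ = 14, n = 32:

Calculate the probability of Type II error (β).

Answer: β ≈ 0.8725

Derivation:
SE = σ/√n = 14/√32 = 2.4749
Critical values: μ₀ ± z_0.025×SE = 118 ± 1.960×2.4749
Acceptance region: (113.1492, 122.8508)
Under H₁ (μ = 120): z_high = (122.8508 - 120)/2.4749 = 1.1519, z_low = (113.1492 - 120)/2.4749 = -2.7681
β = P(not reject | H₁) = Φ(1.1519) - Φ(-2.7681) ≈ 0.8725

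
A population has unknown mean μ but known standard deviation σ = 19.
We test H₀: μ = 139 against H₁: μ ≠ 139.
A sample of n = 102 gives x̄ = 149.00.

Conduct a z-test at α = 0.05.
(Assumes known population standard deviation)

Standard error: SE = σ/√n = 19/√102 = 1.8813
z-statistic: z = (x̄ - μ₀)/SE = (149.00 - 139)/1.8813 = 5.3155
Critical value: ±1.960
p-value < 0.0001
Decision: reject H₀

Answer: z = 5.3155, reject H₀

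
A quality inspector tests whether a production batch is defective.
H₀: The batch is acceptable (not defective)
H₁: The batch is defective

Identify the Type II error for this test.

Type I error: rejecting H₀ when it is actually true (false positive).
Type II error: failing to reject H₀ when H₁ is actually true (false negative).

Answer: Shipping a defective batch to customers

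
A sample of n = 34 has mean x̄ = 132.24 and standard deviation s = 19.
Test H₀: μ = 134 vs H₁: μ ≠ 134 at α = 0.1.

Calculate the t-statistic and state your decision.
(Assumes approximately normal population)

df = n - 1 = 33
SE = s/√n = 19/√34 = 3.2585
t = (x̄ - μ₀)/SE = (132.24 - 134)/3.2585 = -0.5401
Critical value: t_{0.05,33} = ±1.692
p-value ≈ 0.5928
Decision: fail to reject H₀

Answer: t = -0.5401, fail to reject H₀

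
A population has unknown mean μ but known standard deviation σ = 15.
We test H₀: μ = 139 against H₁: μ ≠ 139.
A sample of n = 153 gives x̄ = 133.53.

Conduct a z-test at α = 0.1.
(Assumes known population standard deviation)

Standard error: SE = σ/√n = 15/√153 = 1.2127
z-statistic: z = (x̄ - μ₀)/SE = (133.53 - 139)/1.2127 = -4.5106
Critical value: ±1.645
p-value < 0.0001
Decision: reject H₀

Answer: z = -4.5106, reject H₀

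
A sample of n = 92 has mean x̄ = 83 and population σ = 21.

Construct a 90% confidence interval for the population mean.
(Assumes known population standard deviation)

Confidence level: 90%, α = 0.1
z_0.05 = 1.645
SE = σ/√n = 21/√92 = 2.1894
Margin of error = 1.645 × 2.1894 = 3.6016
CI: x̄ ± margin = 83 ± 3.6016
CI: (79.3984, 86.6016)

Answer: (79.3984, 86.6016)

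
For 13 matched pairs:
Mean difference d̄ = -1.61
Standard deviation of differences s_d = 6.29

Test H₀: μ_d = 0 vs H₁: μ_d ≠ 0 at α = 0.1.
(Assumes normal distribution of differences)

df = n - 1 = 12
SE = s_d/√n = 6.29/√13 = 1.7445
t = d̄/SE = -1.61/1.7445 = -0.9229
Critical value: t_{0.05,12} = ±1.782
p-value ≈ 0.3742
Decision: fail to reject H₀

Answer: t = -0.9229, fail to reject H₀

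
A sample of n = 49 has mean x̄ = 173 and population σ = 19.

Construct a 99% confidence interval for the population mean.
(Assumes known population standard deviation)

Confidence level: 99%, α = 0.01
z_0.005 = 2.576
SE = σ/√n = 19/√49 = 2.7143
Margin of error = 2.576 × 2.7143 = 6.9920
CI: x̄ ± margin = 173 ± 6.9920
CI: (166.0080, 179.9920)

Answer: (166.0080, 179.9920)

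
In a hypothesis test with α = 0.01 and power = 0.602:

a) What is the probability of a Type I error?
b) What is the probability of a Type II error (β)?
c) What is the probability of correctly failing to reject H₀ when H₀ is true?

Answer: a) 0.01, b) 0.398, c) 0.99

Derivation:
a) Type I error probability = α = 0.01
b) Power = P(reject H₀ | H₁ true) = 1 - β = 0.602, so Type II error probability = β = 1 - Power = 0.398
c) P(fail to reject H₀ | H₀ true) = 1 - α = 0.99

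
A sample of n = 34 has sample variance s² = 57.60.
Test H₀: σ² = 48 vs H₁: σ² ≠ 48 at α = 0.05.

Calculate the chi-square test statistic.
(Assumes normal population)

Answer: χ² = 39.6000, fail to reject H₀

Derivation:
df = n - 1 = 33
χ² = (n-1)s²/σ₀² = 33×57.60/48 = 39.6000
Critical values: χ²_{0.975,33} = 19.047, χ²_{0.025,33} = 50.725
Rejection region: χ² < 19.047 or χ² > 50.725
Decision: fail to reject H₀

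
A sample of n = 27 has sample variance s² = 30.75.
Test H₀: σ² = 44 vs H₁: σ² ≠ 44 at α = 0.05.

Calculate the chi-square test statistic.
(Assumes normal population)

df = n - 1 = 26
χ² = (n-1)s²/σ₀² = 26×30.75/44 = 18.1705
Critical values: χ²_{0.975,26} = 13.844, χ²_{0.025,26} = 41.923
Rejection region: χ² < 13.844 or χ² > 41.923
Decision: fail to reject H₀

Answer: χ² = 18.1705, fail to reject H₀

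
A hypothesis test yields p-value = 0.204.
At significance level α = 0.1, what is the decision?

Compare p-value to α:
0.204 ≥ 0.1
Decision: fail to reject H₀

Answer: fail to reject H₀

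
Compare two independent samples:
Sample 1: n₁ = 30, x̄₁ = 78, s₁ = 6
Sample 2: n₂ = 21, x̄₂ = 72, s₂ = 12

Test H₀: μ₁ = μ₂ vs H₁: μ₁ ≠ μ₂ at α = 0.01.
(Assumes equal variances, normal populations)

Pooled variance: s²_p = [29×6² + 20×12²]/(49) = 80.0816
s_p = 8.9488
SE = s_p×√(1/n₁ + 1/n₂) = 8.9488×√(1/30 + 1/21) = 2.5461
t = (x̄₁ - x̄₂)/SE = (78 - 72)/2.5461 = 2.3565
df = 49, t-critical = ±2.680
Decision: fail to reject H₀

Answer: t = 2.3565, fail to reject H₀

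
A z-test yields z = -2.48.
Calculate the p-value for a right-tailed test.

For z = -2.48:
p = P(Z > -2.48) = 1 - Φ(-2.48) = 0.9934

Answer: p-value ≈ 0.9934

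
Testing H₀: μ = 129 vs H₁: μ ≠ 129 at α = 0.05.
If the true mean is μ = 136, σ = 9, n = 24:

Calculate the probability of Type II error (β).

SE = σ/√n = 9/√24 = 1.8371
Critical values: μ₀ ± z_0.025×SE = 129 ± 1.960×1.8371
Acceptance region: (125.3993, 132.6007)
Under H₁ (μ = 136): z_high = (132.6007 - 136)/1.8371 = -1.8504, z_low = (125.3993 - 136)/1.8371 = -5.7703
β = P(not reject | H₁) = Φ(-1.8504) - Φ(-5.7703) ≈ 0.0321

Answer: β ≈ 0.0321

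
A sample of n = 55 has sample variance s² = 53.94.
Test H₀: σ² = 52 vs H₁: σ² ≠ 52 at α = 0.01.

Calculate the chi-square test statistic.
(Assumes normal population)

Answer: χ² = 56.0146, fail to reject H₀

Derivation:
df = n - 1 = 54
χ² = (n-1)s²/σ₀² = 54×53.94/52 = 56.0146
Critical values: χ²_{0.995,54} = 30.981, χ²_{0.005,54} = 84.502
Rejection region: χ² < 30.981 or χ² > 84.502
Decision: fail to reject H₀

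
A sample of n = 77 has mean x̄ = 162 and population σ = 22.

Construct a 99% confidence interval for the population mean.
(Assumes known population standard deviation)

Answer: (155.5417, 168.4583)

Derivation:
Confidence level: 99%, α = 0.01
z_0.005 = 2.576
SE = σ/√n = 22/√77 = 2.5071
Margin of error = 2.576 × 2.5071 = 6.4583
CI: x̄ ± margin = 162 ± 6.4583
CI: (155.5417, 168.4583)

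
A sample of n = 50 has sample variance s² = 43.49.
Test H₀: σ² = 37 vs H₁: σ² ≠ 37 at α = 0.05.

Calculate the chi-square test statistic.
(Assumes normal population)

Answer: χ² = 57.5949, fail to reject H₀

Derivation:
df = n - 1 = 49
χ² = (n-1)s²/σ₀² = 49×43.49/37 = 57.5949
Critical values: χ²_{0.975,49} = 31.555, χ²_{0.025,49} = 70.222
Rejection region: χ² < 31.555 or χ² > 70.222
Decision: fail to reject H₀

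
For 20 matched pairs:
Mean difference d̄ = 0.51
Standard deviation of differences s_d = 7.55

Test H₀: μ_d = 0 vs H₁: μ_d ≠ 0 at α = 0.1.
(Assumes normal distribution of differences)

df = n - 1 = 19
SE = s_d/√n = 7.55/√20 = 1.6882
t = d̄/SE = 0.51/1.6882 = 0.3021
Critical value: t_{0.05,19} = ±1.729
p-value ≈ 0.7659
Decision: fail to reject H₀

Answer: t = 0.3021, fail to reject H₀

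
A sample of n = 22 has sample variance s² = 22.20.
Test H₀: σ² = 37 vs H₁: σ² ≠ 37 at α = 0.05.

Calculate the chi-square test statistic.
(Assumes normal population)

Answer: χ² = 12.6000, fail to reject H₀

Derivation:
df = n - 1 = 21
χ² = (n-1)s²/σ₀² = 21×22.20/37 = 12.6000
Critical values: χ²_{0.975,21} = 10.283, χ²_{0.025,21} = 35.479
Rejection region: χ² < 10.283 or χ² > 35.479
Decision: fail to reject H₀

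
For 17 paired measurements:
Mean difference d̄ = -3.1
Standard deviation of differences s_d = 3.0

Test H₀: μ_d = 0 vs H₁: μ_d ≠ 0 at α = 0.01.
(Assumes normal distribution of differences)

df = n - 1 = 16
SE = s_d/√n = 3.0/√17 = 0.7276
t = d̄/SE = -3.1/0.7276 = -4.2606
Critical value: t_{0.005,16} = ±2.921
p-value ≈ 0.0006
Decision: reject H₀

Answer: t = -4.2606, reject H₀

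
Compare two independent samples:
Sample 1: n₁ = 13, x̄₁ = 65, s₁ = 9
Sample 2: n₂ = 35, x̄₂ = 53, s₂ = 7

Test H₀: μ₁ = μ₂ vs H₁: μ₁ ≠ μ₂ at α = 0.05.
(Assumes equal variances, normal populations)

Pooled variance: s²_p = [12×9² + 34×7²]/(46) = 57.3478
s_p = 7.5728
SE = s_p×√(1/n₁ + 1/n₂) = 7.5728×√(1/13 + 1/35) = 2.4596
t = (x̄₁ - x̄₂)/SE = (65 - 53)/2.4596 = 4.8788
df = 46, t-critical = ±2.013
Decision: reject H₀

Answer: t = 4.8788, reject H₀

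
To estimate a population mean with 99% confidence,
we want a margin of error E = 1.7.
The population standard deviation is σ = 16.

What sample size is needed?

z_0.005 = 2.576
n = (z×σ/E)² = (2.576×16/1.7)²
n = 587.8058
Round up: n = 588

Answer: n = 588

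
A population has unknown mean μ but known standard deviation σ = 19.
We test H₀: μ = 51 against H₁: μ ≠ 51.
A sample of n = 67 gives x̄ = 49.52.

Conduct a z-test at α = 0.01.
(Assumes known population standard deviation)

Answer: z = -0.6376, fail to reject H₀

Derivation:
Standard error: SE = σ/√n = 19/√67 = 2.3212
z-statistic: z = (x̄ - μ₀)/SE = (49.52 - 51)/2.3212 = -0.6376
Critical value: ±2.576
p-value = 0.5237
Decision: fail to reject H₀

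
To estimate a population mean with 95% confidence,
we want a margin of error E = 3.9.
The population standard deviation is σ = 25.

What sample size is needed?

Answer: n = 158

Derivation:
z_0.025 = 1.960
n = (z×σ/E)² = (1.960×25/3.9)²
n = 157.8567
Round up: n = 158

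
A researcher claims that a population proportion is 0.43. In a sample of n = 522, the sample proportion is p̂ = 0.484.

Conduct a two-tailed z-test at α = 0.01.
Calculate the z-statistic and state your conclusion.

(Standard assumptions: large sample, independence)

H₀: p = 0.43, H₁: p ≠ 0.43
Standard error: SE = √(p₀(1-p₀)/n) = √(0.43×0.57/522) = 0.021669
z-statistic: z = (p̂ - p₀)/SE = (0.484 - 0.43)/0.021669 = 2.4920
Critical value: z_0.005 = ±2.576
p-value = 0.0127
Decision: fail to reject H₀ at α = 0.01

Answer: z = 2.4920, fail to reject H₀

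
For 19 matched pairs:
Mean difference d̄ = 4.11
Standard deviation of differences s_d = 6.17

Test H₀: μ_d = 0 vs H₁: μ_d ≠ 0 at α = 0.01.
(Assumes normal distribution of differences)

df = n - 1 = 18
SE = s_d/√n = 6.17/√19 = 1.4155
t = d̄/SE = 4.11/1.4155 = 2.9036
Critical value: t_{0.005,18} = ±2.878
p-value ≈ 0.0095
Decision: reject H₀

Answer: t = 2.9036, reject H₀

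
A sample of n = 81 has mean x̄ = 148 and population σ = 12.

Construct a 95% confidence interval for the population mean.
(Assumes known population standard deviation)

Confidence level: 95%, α = 0.05
z_0.025 = 1.960
SE = σ/√n = 12/√81 = 1.3333
Margin of error = 1.960 × 1.3333 = 2.6133
CI: x̄ ± margin = 148 ± 2.6133
CI: (145.3867, 150.6133)

Answer: (145.3867, 150.6133)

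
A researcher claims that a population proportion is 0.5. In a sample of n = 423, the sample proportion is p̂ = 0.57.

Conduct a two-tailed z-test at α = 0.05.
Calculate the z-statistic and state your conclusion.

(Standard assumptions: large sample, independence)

H₀: p = 0.5, H₁: p ≠ 0.5
Standard error: SE = √(p₀(1-p₀)/n) = √(0.5×0.5/423) = 0.024311
z-statistic: z = (p̂ - p₀)/SE = (0.57 - 0.5)/0.024311 = 2.8794
Critical value: z_0.025 = ±1.960
p-value = 0.0040
Decision: reject H₀ at α = 0.05

Answer: z = 2.8794, reject H₀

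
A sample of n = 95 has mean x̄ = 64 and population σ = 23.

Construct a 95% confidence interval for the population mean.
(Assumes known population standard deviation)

Confidence level: 95%, α = 0.05
z_0.025 = 1.960
SE = σ/√n = 23/√95 = 2.3598
Margin of error = 1.960 × 2.3598 = 4.6252
CI: x̄ ± margin = 64 ± 4.6252
CI: (59.3748, 68.6252)

Answer: (59.3748, 68.6252)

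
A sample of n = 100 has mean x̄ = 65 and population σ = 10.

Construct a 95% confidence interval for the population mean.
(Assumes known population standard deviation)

Answer: (63.0400, 66.9600)

Derivation:
Confidence level: 95%, α = 0.05
z_0.025 = 1.960
SE = σ/√n = 10/√100 = 1.0000
Margin of error = 1.960 × 1.0000 = 1.9600
CI: x̄ ± margin = 65 ± 1.9600
CI: (63.0400, 66.9600)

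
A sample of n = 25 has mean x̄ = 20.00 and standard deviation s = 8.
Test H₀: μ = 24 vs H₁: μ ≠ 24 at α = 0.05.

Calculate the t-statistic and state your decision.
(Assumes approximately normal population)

df = n - 1 = 24
SE = s/√n = 8/√25 = 1.6000
t = (x̄ - μ₀)/SE = (20.00 - 24)/1.6000 = -2.5000
Critical value: t_{0.025,24} = ±2.064
p-value ≈ 0.0197
Decision: reject H₀

Answer: t = -2.5000, reject H₀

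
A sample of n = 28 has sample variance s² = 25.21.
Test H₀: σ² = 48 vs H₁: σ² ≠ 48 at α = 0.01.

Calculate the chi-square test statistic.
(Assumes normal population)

Answer: χ² = 14.1806, fail to reject H₀

Derivation:
df = n - 1 = 27
χ² = (n-1)s²/σ₀² = 27×25.21/48 = 14.1806
Critical values: χ²_{0.995,27} = 11.808, χ²_{0.005,27} = 49.645
Rejection region: χ² < 11.808 or χ² > 49.645
Decision: fail to reject H₀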